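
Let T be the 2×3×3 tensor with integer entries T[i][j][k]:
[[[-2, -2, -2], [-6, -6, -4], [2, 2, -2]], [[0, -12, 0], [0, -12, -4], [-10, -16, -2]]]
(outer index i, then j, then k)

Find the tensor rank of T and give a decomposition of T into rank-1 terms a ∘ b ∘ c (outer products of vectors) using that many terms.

rank(T) = 3

Lower bound: the mode-3 unfolding of T (rows indexed by k, columns by (i,j) = (0,0), (0,1), (0,2), (1,0), (1,1), (1,2)) is [[-2, -6, 2, 0, 0, -10], [-2, -6, 2, -12, -12, -16], [-2, -4, -2, 0, -4, -2]].
There the 3×3 minor on rows k ∈ {0, 1, 2}, columns (i,j) ∈ {(0,0), (0,1), (1,0)} is det [[-2, -6, 0], [-2, -6, -12], [-2, -4, 0]] = -48 ≠ 0, so this unfolding has rank ≥ 3; CP rank is at least every unfolding rank, so rank(T) ≥ 3. (Flattening ranks never certify an upper bound on CP rank; for that we must actually write T with 3 rank-1 terms.)
Upper bound: T is a sum of 3 rank-1 terms, T = [0, 1] ∘ [2, 2, 1] ∘ [2, -4, 2] + [1, -2] ∘ [0, 1, -2] ∘ [-2, -2, 0] + [1, 2] ∘ [1, 2, 1] ∘ [-2, -2, -2] (written with every a and b primitive with positive leading entry and the scale carried by c; CP decompositions are not unique, and this one is verified by expanding entrywise), so rank(T) ≤ 3.
These bounds meet, so rank(T) = 3.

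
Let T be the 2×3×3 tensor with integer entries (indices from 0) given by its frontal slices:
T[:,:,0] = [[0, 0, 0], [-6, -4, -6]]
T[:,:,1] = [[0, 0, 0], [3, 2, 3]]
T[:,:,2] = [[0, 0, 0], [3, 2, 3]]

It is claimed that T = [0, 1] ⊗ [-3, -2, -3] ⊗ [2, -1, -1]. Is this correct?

Reconstruct entrywise from the claimed factors. For example, T[1,0,2] = 3 and Σₗ aₗ[1]bₗ[0]cₗ[2] = (1)·(-3)·(-1) = 3; checking all 18 entries, every one matches. The claim holds.

Yes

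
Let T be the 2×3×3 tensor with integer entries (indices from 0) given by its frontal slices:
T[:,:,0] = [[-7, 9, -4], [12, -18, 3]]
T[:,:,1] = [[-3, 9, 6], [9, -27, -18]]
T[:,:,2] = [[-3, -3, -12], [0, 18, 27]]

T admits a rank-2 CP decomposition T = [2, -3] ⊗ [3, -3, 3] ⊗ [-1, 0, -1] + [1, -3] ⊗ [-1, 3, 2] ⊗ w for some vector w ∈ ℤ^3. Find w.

w = [1, 3, -3]

Subtract the known terms from T to get the rank-1 residual R = [1, -3] ⊗ [-1, 3, 2] ⊗ w, so R[i,j,k] = a[i]·b[j]·w[k]. Pick indices with nonzero a[0]·b[0] = (1)·(-1) = -1. Only the fibre through (0,0,·) is needed: R[0,0,:] = T[0,0,:] − Σₗ aₗ[0]bₗ[0]cₗ = [-7, -3, -3] − (2)·(3)·[-1, 0, -1] = [-1, -3, 3]. Then w[k] = R[0,0,k] / -1 for each k, giving w = [-1, -3, 3] / -1 = [1, 3, -3].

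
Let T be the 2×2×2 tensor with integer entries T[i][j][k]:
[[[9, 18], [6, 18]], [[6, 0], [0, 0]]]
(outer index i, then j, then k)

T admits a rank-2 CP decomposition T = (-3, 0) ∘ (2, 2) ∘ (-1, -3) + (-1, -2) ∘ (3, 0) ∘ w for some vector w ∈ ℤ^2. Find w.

Subtract the known terms from T to get the rank-1 residual R = (-1, -2) ∘ (3, 0) ∘ w, so R[i,j,k] = a[i]·b[j]·w[k]. Pick indices with nonzero a[0]·b[0] = (-1)·(3) = -3. Only the fibre through (0,0,·) is needed: R[0,0,:] = T[0,0,:] − Σₗ aₗ[0]bₗ[0]cₗ = [9, 18] − (-3)·(2)·(-1, -3) = [3, 0]. Then w[k] = R[0,0,k] / -3 for each k, giving w = [3, 0] / -3 = (-1, 0).

w = (-1, 0)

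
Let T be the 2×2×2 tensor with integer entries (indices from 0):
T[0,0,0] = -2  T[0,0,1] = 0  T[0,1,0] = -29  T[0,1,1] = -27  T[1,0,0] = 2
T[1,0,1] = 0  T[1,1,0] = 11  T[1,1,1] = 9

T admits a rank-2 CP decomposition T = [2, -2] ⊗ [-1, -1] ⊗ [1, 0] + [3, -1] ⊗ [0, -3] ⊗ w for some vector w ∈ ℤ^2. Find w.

w = [3, 3]

Subtract the known terms from T to get the rank-1 residual R = [3, -1] ⊗ [0, -3] ⊗ w, so R[i,j,k] = a[i]·b[j]·w[k]. Pick indices with nonzero a[0]·b[1] = (3)·(-3) = -9. Only the fibre through (0,1,·) is needed: R[0,1,:] = T[0,1,:] − Σₗ aₗ[0]bₗ[1]cₗ = [-29, -27] − (2)·(-1)·[1, 0] = [-27, -27]. Then w[k] = R[0,1,k] / -9 for each k, giving w = [-27, -27] / -9 = [3, 3].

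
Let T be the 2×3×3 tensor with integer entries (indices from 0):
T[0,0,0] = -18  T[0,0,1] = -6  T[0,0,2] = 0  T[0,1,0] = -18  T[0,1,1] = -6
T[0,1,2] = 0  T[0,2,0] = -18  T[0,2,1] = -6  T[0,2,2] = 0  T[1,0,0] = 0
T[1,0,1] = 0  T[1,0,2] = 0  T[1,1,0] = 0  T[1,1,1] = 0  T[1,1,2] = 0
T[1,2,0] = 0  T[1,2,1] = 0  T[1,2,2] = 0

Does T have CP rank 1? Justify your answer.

If T = a ⊗ b ⊗ c then every fibre of T is a multiple of the corresponding factor, so read the factors off the fibres through the nonzero entry T[0,0,0] = -18.
The mode-1 fibre T[:,0,0] = [-18, 0] gives a = [1, 0] (primitive direction); the mode-2 fibre T[0,:,0] = [-18, -18, -18] gives b = [1, 1, 1]; then c[k] = T[0,0,k] / (a[0]·b[0]) = [-18, -6, 0] / 1 = [-18, -6, 0].
Expanding [1, 0] ⊗ [1, 1, 1] ⊗ [-18, -6, 0] reproduces all 18 entries of T, so T = [1, 0] ⊗ [1, 1, 1] ⊗ [-18, -6, 0] and rank(T) ≤ 1.
Equivalently every frontal slice T[:,:,k] is c[k] times the rank-1 matrix [1, 0] ⊗ [1, 1, 1]. So T has rank 1 (it is nonzero).

Yes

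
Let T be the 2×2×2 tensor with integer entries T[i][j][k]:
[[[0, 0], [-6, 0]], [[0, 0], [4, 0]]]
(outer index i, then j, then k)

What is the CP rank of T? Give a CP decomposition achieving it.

rank(T) = 1

Lower bound: T ≠ 0 (e.g. T[0,1,0] = -6), so rank(T) ≥ 1.
Upper bound: the mode-1 fibre T[:,1,0] = [-6, 4] gives a = (3, -2) (primitive direction); the mode-2 fibre T[0,:,0] = [0, -6] gives b = (0, 1); then c[k] = T[0,1,k] / (a[0]·b[1]) = [-6, 0] / 3 = (-2, 0).
Expanding (3, -2) ⊗ (0, 1) ⊗ (-2, 0) reproduces all 8 entries of T, so T = (3, -2) ⊗ (0, 1) ⊗ (-2, 0) and rank(T) ≤ 1.
These bounds meet, so rank(T) = 1.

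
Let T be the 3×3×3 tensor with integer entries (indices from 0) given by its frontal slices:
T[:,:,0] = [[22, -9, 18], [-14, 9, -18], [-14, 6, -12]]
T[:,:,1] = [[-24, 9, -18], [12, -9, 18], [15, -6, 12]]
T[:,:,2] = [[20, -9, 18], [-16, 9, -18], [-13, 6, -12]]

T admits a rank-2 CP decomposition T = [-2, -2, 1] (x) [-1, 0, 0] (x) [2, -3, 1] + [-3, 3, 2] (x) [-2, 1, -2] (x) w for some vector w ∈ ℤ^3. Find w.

w = [3, -3, 3]

Subtract the known terms from T to get the rank-1 residual R = [-3, 3, 2] (x) [-2, 1, -2] (x) w, so R[i,j,k] = a[i]·b[j]·w[k]. Pick indices with nonzero a[0]·b[0] = (-3)·(-2) = 6. Only the fibre through (0,0,·) is needed: R[0,0,:] = T[0,0,:] − Σₗ aₗ[0]bₗ[0]cₗ = [22, -24, 20] − (-2)·(-1)·[2, -3, 1] = [18, -18, 18]. Then w[k] = R[0,0,k] / 6 for each k, giving w = [18, -18, 18] / 6 = [3, -3, 3].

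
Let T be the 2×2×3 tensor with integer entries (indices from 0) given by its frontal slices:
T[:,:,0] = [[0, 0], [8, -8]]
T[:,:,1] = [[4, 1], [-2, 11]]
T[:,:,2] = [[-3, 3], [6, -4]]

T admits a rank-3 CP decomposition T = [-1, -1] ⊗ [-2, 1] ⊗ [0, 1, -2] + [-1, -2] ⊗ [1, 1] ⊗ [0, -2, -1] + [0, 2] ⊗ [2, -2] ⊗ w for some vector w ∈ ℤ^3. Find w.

w = [2, -2, 2]

Subtract the known terms from T to get the rank-1 residual R = [0, 2] ⊗ [2, -2] ⊗ w, so R[i,j,k] = a[i]·b[j]·w[k]. Pick indices with nonzero a[1]·b[0] = (2)·(2) = 4. Only the fibre through (1,0,·) is needed: R[1,0,:] = T[1,0,:] − Σₗ aₗ[1]bₗ[0]cₗ = [8, -2, 6] − (-1)·(-2)·[0, 1, -2] − (-2)·(1)·[0, -2, -1] = [8, -8, 8]. Then w[k] = R[1,0,k] / 4 for each k, giving w = [8, -8, 8] / 4 = [2, -2, 2].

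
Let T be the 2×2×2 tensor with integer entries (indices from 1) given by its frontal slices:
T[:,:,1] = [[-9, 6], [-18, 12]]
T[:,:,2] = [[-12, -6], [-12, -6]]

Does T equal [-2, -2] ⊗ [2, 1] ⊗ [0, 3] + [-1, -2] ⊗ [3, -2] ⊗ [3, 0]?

Reconstruct entrywise from the claimed factors. For example, T[1,2,1] = 6 and Σₗ aₗ[1]bₗ[2]cₗ[1] = (-2)·(1)·(0) + (-1)·(-2)·(3) = 6; checking all 8 entries, every one matches. The claim holds.

Yes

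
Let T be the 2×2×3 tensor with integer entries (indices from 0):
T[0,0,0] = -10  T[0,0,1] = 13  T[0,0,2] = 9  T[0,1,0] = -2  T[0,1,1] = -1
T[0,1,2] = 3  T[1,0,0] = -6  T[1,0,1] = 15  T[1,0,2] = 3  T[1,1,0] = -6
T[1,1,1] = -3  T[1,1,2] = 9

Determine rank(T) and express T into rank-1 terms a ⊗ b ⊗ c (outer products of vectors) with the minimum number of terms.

Lower bound: the mode-3 unfolding of T (rows indexed by k, columns by (i,j) = (0,0), (0,1), (1,0), (1,1)) is [[-10, -2, -6, -6], [13, -1, 15, -3], [9, 3, 3, 9]].
There the 2×2 minor on rows k ∈ {0, 1}, columns (i,j) ∈ {(0,0), (0,1)} is det [[-10, -2], [13, -1]] = 36 ≠ 0, so this unfolding has rank ≥ 2; CP rank is at least every unfolding rank, so rank(T) ≥ 2. (Flattening ranks never certify an upper bound on CP rank; for that we must actually write T with 2 rank-1 terms.)
Upper bound — finding two terms. Write S_k = T[:,:,k] for the frontal slices: S₀ = [[-10, -2], [-6, -6]], S₁ = [[13, -1], [15, -3]], S₂ = [[9, 3], [3, 9]].
If T = a₁ ⊗ b₁ ⊗ c₁ + a₂ ⊗ b₂ ⊗ c₂ then each S_k = c₁[k]·a₁b₁ᵀ + c₂[k]·a₂b₂ᵀ. S₀ and S₁ are linearly independent, so a₁b₁ᵀ and a₂b₂ᵀ must span the same plane of matrices: they are the rank-1 matrices of the form x·S₀ + y·S₁.
det(x·S₀ + y·S₁) is 48·x² − 24·xy − 24·y² = 24·(x − y)(2·x + y), vanishing at (x:y) = (1:1) and (1:-2).
M₁ = S₀ + S₁ = [[3, -3], [9, -9]] = 3·[1, 3][1, -1]ᵀ and M₂ = S₀ − 2·S₁ = [[-36, 0], [-36, 0]] = (-36)·[1, 1][1, 0]ᵀ, so take a₁ = [1, 3], b₁ = [1, -1], a₂ = [1, 1], b₂ = [1, 0].
Each slice is an integer combination of E₁ = a₁b₁ᵀ and E₂ = a₂b₂ᵀ: S₀ = 2·E₁ − 12·E₂, S₁ = E₁ + 12·E₂, S₂ = −3·E₁ + 12·E₂; reading off coefficients, c₁ = [2, 1, -3] and c₂ = [-12, 12, 12].
Hence T = [1, 3] ⊗ [1, -1] ⊗ [2, 1, -3] + [1, 1] ⊗ [1, 0] ⊗ [-12, 12, 12], so rank(T) ≤ 2.
These bounds meet, so rank(T) = 2.
Check entry T[0,0,2] = 9: (1)·(1)·(-3) + (1)·(1)·(12) = 9.

rank(T) = 2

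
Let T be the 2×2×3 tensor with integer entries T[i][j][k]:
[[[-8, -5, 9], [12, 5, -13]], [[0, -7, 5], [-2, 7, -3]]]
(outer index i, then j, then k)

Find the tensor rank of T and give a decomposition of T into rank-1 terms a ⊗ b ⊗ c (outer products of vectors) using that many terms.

Lower bound: the mode-3 unfolding of T (rows indexed by k, columns by (i,j) = (0,0), (0,1), (1,0), (1,1)) is [[-8, 12, 0, -2], [-5, 5, -7, 7], [9, -13, 5, -3]].
There the 3×3 minor on rows k ∈ {0, 1, 2}, columns (i,j) ∈ {(0,0), (0,1), (1,0)} is det [[-8, 12, 0], [-5, 5, -7], [9, -13, 5]] = 72 ≠ 0, so this unfolding has rank ≥ 3; CP rank is at least every unfolding rank, so rank(T) ≥ 3. (Unfolding ranks only ever bound the CP rank from below — rank(T) can be strictly larger than all of them — so the matching upper bound has to come from an explicit 3-term decomposition.)
Upper bound: T is a sum of 3 rank-1 terms, T = [1, -1] ⊗ [1, -1] ⊗ [-2, -1, 1] + [1, 2] ⊗ [1, -1] ⊗ [-2, -4, 4] + [2, -1] ⊗ [1, -2] ⊗ [-2, 0, 2] (written with every a and b primitive with positive leading entry and the scale carried by c; CP decompositions are not unique, and this one is verified by expanding entrywise), so rank(T) ≤ 3.
These bounds meet, so rank(T) = 3.

rank(T) = 3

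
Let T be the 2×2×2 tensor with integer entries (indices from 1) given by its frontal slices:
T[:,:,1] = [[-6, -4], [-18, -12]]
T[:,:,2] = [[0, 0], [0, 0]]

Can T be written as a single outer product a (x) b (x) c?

If T = a (x) b (x) c then every fibre of T is a multiple of the corresponding factor, so read the factors off the fibres through the nonzero entry T[1,1,1] = -6.
The mode-1 fibre T[:,1,1] = [-6, -18] gives a = [1, 3] (primitive direction); the mode-2 fibre T[1,:,1] = [-6, -4] gives b = [3, 2]; then c[k] = T[1,1,k] / (a[1]·b[1]) = [-6, 0] / 3 = [-2, 0].
Expanding [1, 3] (x) [3, 2] (x) [-2, 0] reproduces all 8 entries of T, so T = [1, 3] (x) [3, 2] (x) [-2, 0] and rank(T) ≤ 1.
Equivalently every frontal slice T[:,:,k] is c[k] times the rank-1 matrix [1, 3] (x) [3, 2]. So T has rank 1 (it is nonzero).

Yes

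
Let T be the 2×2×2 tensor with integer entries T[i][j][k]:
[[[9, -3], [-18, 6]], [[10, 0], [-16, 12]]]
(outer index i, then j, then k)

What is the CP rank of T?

2

Lower bound: the mode-1 unfolding of T (rows indexed by i, columns by (j,k) = (0,0), (0,1), (1,0), (1,1)) is [[9, -3, -18, 6], [10, 0, -16, 12]].
There the 2×2 minor on rows i ∈ {0, 1}, columns (j,k) ∈ {(0,0), (0,1)} is det [[9, -3], [10, 0]] = 30 ≠ 0, so this unfolding has rank ≥ 2; CP rank is at least every unfolding rank, so rank(T) ≥ 2. (Flattening ranks never certify an upper bound on CP rank; for that we must actually write T with 2 rank-1 terms.)
Upper bound — finding two terms. Write S_k = T[:,:,k] for the frontal slices: S₀ = [[9, -18], [10, -16]], S₁ = [[-3, 6], [0, 12]].
If T = a₁ (x) b₁ (x) c₁ + a₂ (x) b₂ (x) c₂ then each S_k = c₁[k]·a₁b₁ᵀ + c₂[k]·a₂b₂ᵀ. S₀ and S₁ are linearly independent, so a₁b₁ᵀ and a₂b₂ᵀ must span the same plane of matrices: they are the rank-1 matrices of the form x·S₀ + y·S₁.
det(x·S₀ + y·S₁) is 36·x² + 96·xy − 36·y² = 12·(x + 3·y)(3·x − y), vanishing at (x:y) = (3:-1) and (1:3).
M₁ = 3·S₀ − S₁ = [[30, -60], [30, -60]] = 30·[1, 1][1, -2]ᵀ and M₂ = S₀ + 3·S₁ = [[0, 0], [10, 20]] = 10·[0, 1][1, 2]ᵀ, so take a₁ = [1, 1], b₁ = [1, -2], a₂ = [0, 1], b₂ = [1, 2].
Each slice is an integer combination of E₁ = a₁b₁ᵀ and E₂ = a₂b₂ᵀ: S₀ = 9·E₁ + E₂, S₁ = −3·E₁ + 3·E₂; reading off coefficients, c₁ = [9, -3] and c₂ = [1, 3].
Hence T = [1, 1] (x) [1, -2] (x) [9, -3] + [0, 1] (x) [1, 2] (x) [1, 3], so rank(T) ≤ 2.
These bounds meet, so rank(T) = 2.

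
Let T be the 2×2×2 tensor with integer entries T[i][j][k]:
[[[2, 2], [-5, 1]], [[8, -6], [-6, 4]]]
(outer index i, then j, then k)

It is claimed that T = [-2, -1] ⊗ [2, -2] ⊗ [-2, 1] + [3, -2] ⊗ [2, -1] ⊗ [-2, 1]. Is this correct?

No

Reconstruct entry (0,0,0) from the claimed factors: Σₗ aₗ[0]bₗ[0]cₗ[0] = (-2)·(2)·(-2) + (3)·(2)·(-2) = -4, but T[0,0,0] = 2. The claim is false.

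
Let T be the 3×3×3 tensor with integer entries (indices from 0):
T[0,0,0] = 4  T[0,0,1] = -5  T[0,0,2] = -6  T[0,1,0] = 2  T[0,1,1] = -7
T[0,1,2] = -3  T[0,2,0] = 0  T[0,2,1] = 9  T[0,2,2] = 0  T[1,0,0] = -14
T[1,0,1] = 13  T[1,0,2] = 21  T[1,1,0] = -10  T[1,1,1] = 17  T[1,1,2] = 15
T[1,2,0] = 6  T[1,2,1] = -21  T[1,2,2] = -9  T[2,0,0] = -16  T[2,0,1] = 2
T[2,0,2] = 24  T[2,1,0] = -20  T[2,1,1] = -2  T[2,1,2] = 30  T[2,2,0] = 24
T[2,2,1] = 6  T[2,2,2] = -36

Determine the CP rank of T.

Lower bound: the mode-2 unfolding of T (rows indexed by j, columns by (i,k) = (0,0), (0,1), (0,2), (1,0), (1,1), (1,2), (2,0), (2,1), (2,2)) is [[4, -5, -6, -14, 13, 21, -16, 2, 24], [2, -7, -3, -10, 17, 15, -20, -2, 30], [0, 9, 0, 6, -21, -9, 24, 6, -36]].
There the 2×2 minor on rows j ∈ {0, 1}, columns (i,k) ∈ {(0,0), (0,1)} is det [[4, -5], [2, -7]] = -18 ≠ 0, so this unfolding has rank ≥ 2; CP rank is at least every unfolding rank, so rank(T) ≥ 2. (Unfolding ranks only ever bound the CP rank from below — rank(T) can be strictly larger than all of them — so the matching upper bound has to come from an explicit 2-term decomposition.)
Upper bound — finding two terms. Write S_k = T[:,:,k] for the frontal slices: S₀ = [[4, 2, 0], [-14, -10, 6], [-16, -20, 24]], S₁ = [[-5, -7, 9], [13, 17, -21], [2, -2, 6]], S₂ = [[-6, -3, 0], [21, 15, -9], [24, 30, -36]].
If T = a₁ ⊗ b₁ ⊗ c₁ + a₂ ⊗ b₂ ⊗ c₂ then each S_k = c₁[k]·a₁b₁ᵀ + c₂[k]·a₂b₂ᵀ. S₀ and S₁ are linearly independent, so a₁b₁ᵀ and a₂b₂ᵀ must span the same plane of matrices: they are the rank-1 matrices of the form x·S₀ + y·S₁.
The 2×2 minor of x·S₀ + y·S₁ on rows {0,1}, columns {0,1} is −12·x² − 6·xy + 6·y² = (-6)·(2·x − y)(x + y), vanishing at (x:y) = (1:2) and (1:-1).
M₁ = S₀ + 2·S₁ = [[-6, -12, 18], [12, 24, -36], [-12, -24, 36]] = (-6)·[1, -2, 2][1, 2, -3]ᵀ and M₂ = S₀ − S₁ = [[9, 9, -9], [-27, -27, 27], [-18, -18, 18]] = 9·[1, -3, -2][1, 1, -1]ᵀ, so take a₁ = [1, -2, 2], b₁ = [1, 2, -3], a₂ = [1, -3, -2], b₂ = [1, 1, -1].
Each slice is an integer combination of E₁ = a₁b₁ᵀ and E₂ = a₂b₂ᵀ: S₀ = −2·E₁ + 6·E₂, S₁ = −2·E₁ − 3·E₂, S₂ = 3·E₁ − 9·E₂; reading off coefficients, c₁ = [-2, -2, 3] and c₂ = [6, -3, -9].
Hence T = [1, -2, 2] ⊗ [1, 2, -3] ⊗ [-2, -2, 3] + [1, -3, -2] ⊗ [1, 1, -1] ⊗ [6, -3, -9], so rank(T) ≤ 2.
These bounds meet, so rank(T) = 2.

2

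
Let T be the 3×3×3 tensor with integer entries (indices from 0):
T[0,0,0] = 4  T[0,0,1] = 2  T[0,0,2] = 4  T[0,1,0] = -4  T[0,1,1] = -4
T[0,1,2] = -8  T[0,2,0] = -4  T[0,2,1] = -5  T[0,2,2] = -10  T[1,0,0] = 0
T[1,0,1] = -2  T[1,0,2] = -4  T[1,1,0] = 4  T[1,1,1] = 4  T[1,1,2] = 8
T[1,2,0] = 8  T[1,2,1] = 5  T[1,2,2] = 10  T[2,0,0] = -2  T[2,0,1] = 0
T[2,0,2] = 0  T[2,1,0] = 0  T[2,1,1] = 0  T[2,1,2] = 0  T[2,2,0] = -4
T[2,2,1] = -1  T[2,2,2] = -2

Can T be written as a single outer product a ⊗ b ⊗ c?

No

The mode-2 unfolding of T (rows indexed by j, columns by (i,k) = (0,0), (0,1), (0,2), (1,0), (1,1), (1,2), (2,0), (2,1), (2,2)) is [[4, 2, 4, 0, -2, -4, -2, 0, 0], [-4, -4, -8, 4, 4, 8, 0, 0, 0], [-4, -5, -10, 8, 5, 10, -4, -1, -2]].
There the 3×3 minor on rows j ∈ {0, 1, 2}, columns (i,k) ∈ {(0,0), (0,1), (1,0)} is det [[4, 2, 0], [-4, -4, 4], [-4, -5, 8]] = -16 ≠ 0, so this unfolding has rank ≥ 3; CP rank is at least every unfolding rank, so rank(T) ≥ 3.
In particular rank(T) ≥ 3 > 1, so T is not rank-1.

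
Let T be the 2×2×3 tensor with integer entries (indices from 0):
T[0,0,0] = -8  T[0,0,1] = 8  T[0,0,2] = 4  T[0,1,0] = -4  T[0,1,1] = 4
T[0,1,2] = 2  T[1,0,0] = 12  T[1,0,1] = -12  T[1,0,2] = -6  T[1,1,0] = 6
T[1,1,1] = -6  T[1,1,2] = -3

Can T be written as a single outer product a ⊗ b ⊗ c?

The mode-1 fibre T[:,0,0] = [-8, 12] gives a = [2, -3] (primitive direction); the mode-2 fibre T[0,:,0] = [-8, -4] gives b = [2, 1]; then c[k] = T[0,0,k] / (a[0]·b[0]) = [-8, 8, 4] / 4 = [-2, 2, 1].
Expanding [2, -3] ⊗ [2, 1] ⊗ [-2, 2, 1] reproduces all 12 entries of T, so T = [2, -3] ⊗ [2, 1] ⊗ [-2, 2, 1] and rank(T) ≤ 1.
Equivalently every frontal slice T[:,:,k] is c[k] times the rank-1 matrix [2, -3] ⊗ [2, 1]. So T has rank 1 (it is nonzero).

Yes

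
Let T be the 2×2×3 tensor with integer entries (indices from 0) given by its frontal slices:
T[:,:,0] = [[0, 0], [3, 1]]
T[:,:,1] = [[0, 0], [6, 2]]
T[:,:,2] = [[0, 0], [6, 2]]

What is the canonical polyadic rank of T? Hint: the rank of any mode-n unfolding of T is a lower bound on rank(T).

Lower bound: T ≠ 0 (e.g. T[1,0,0] = 3), so rank(T) ≥ 1.
Upper bound: if T = a (x) b (x) c then every fibre of T is a multiple of the corresponding factor, so read the factors off the fibres through the nonzero entry T[1,0,0] = 3.
The mode-1 fibre T[:,0,0] = [0, 3] gives a = [0, 1] (primitive direction); the mode-2 fibre T[1,:,0] = [3, 1] gives b = [3, 1]; then c[k] = T[1,0,k] / (a[1]·b[0]) = [3, 6, 6] / 3 = [1, 2, 2].
Expanding [0, 1] (x) [3, 1] (x) [1, 2, 2] reproduces all 12 entries of T, so T = [0, 1] (x) [3, 1] (x) [1, 2, 2] and rank(T) ≤ 1.
These bounds meet, so rank(T) = 1.

1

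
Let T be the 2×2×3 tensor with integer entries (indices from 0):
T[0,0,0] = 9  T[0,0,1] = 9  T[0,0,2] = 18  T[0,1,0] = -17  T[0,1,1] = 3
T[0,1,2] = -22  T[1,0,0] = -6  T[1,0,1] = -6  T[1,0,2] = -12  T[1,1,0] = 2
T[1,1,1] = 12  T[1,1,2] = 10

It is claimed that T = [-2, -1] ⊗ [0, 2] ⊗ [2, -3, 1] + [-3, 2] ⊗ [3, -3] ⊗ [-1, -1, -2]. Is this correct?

Reconstruct entrywise from the claimed factors. For example, T[0,1,0] = -17 and Σₗ aₗ[0]bₗ[1]cₗ[0] = (-2)·(2)·(2) + (-3)·(-3)·(-1) = -17; checking all 12 entries, every one matches. The claim holds.

Yes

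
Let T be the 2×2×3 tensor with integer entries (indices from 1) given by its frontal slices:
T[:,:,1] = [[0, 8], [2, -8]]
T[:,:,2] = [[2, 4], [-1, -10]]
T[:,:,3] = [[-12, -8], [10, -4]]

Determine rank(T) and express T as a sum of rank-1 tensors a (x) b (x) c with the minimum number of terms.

Lower bound: the mode-3 unfolding of T (rows indexed by k, columns by (i,j) = (1,1), (1,2), (2,1), (2,2)) is [[0, 8, 2, -8], [2, 4, -1, -10], [-12, -8, 10, -4]].
There the 3×3 minor on rows k ∈ {1, 2, 3}, columns (i,j) ∈ {(1,1), (1,2), (2,2)} is det [[0, 8, -8], [2, 4, -10], [-12, -8, -4]] = 768 ≠ 0, so this unfolding has rank ≥ 3; CP rank is at least every unfolding rank, so rank(T) ≥ 3. (Flattening ranks never certify an upper bound on CP rank; for that we must actually write T with 3 rank-1 terms.)
Upper bound: T is a sum of 3 rank-1 terms, T = [0, 1] (x) [0, 1] (x) [-4, -8, -8] + [1, -1] (x) [1, 0] (x) [-4, 0, -8] + [2, -1] (x) [1, 2] (x) [2, 1, -2] (one valid choice — decompositions are not unique — normalised so each a, b is primitive with positive first nonzero entry; check it by expanding all entries), so rank(T) ≤ 3.
These bounds meet, so rank(T) = 3.
Check entry T[2,2,2] = -10: (1)·(1)·(-8) + (-1)·(0)·(0) + (-1)·(2)·(1) = -10.

rank(T) = 3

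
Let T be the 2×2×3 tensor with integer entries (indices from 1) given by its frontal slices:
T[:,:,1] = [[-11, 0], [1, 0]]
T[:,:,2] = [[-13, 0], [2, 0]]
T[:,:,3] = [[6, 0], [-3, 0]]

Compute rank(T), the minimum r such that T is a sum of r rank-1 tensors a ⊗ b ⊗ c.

2

Lower bound: the mode-1 unfolding of T (rows indexed by i, columns by (j,k) = (1,1), (1,2), (1,3), (2,1), (2,2), (2,3)) is [[-11, -13, 6, 0, 0, 0], [1, 2, -3, 0, 0, 0]].
There the 2×2 minor on rows i ∈ {1, 2}, columns (j,k) ∈ {(1,1), (1,2)} is det [[-11, -13], [1, 2]] = -9 ≠ 0, so this unfolding has rank ≥ 2; CP rank is at least every unfolding rank, so rank(T) ≥ 2. (Unfolding ranks only ever bound the CP rank from below — rank(T) can be strictly larger than all of them — so the matching upper bound has to come from an explicit 2-term decomposition.)
Upper bound — finding two terms. Every mode-2 slice of T is a multiple of one matrix: T[:,j,:] = b[j]·M with b = (1, 0) and M = [[-11, -13, 6], [1, 2, -3]] (rows indexed by i, columns by k). So it suffices to write M as a sum of two rank-1 matrices.
Splitting M by its rows (i = 1, 2), M = (1, 0)(-11, -13, 6)ᵀ + (0, 1)(1, 2, -3)ᵀ.
Hence T = (1, 0) ⊗ (1, 0) ⊗ (-11, -13, 6) + (0, 1) ⊗ (1, 0) ⊗ (1, 2, -3), so rank(T) ≤ 2.
These bounds meet, so rank(T) = 2.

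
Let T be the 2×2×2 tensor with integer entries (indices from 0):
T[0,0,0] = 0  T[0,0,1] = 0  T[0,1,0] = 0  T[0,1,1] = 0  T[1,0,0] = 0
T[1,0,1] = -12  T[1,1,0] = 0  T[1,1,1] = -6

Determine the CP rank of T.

1

Lower bound: T ≠ 0 (e.g. T[1,0,1] = -12), so rank(T) ≥ 1.
Upper bound: if T = a ⊗ b ⊗ c then every fibre of T is a multiple of the corresponding factor, so read the factors off the fibres through the nonzero entry T[1,0,1] = -12.
The mode-1 fibre T[:,0,1] = [0, -12] gives a = [0, 1] (primitive direction); the mode-2 fibre T[1,:,1] = [-12, -6] gives b = [2, 1]; then c[k] = T[1,0,k] / (a[1]·b[0]) = [0, -12] / 2 = [0, -6].
Expanding [0, 1] ⊗ [2, 1] ⊗ [0, -6] reproduces all 8 entries of T, so T = [0, 1] ⊗ [2, 1] ⊗ [0, -6] and rank(T) ≤ 1.
These bounds meet, so rank(T) = 1.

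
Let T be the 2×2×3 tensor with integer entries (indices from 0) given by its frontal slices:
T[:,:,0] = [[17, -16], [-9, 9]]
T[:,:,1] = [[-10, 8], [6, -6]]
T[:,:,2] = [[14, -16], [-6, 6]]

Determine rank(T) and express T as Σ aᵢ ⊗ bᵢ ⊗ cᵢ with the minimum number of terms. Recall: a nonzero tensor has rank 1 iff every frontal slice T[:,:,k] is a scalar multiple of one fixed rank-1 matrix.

Lower bound: in the mode-1 unfolding of T (rows indexed by i, columns by (j,k)) the 2×2 minor on rows i ∈ {0, 1}, columns (j,k) ∈ {(0,0), (0,1)} is det [[17, -10], [-9, 6]] = 12 ≠ 0, so that unfolding has rank ≥ 2 and hence rank(T) ≥ 2 (CP rank is at least every unfolding rank, though it can be larger).
Upper bound: with S_k = T[:,:,k], the two rank-1 terms a₁b₁ᵀ, a₂b₂ᵀ are the rank-1 members of the pencil x·S₀ + y·S₁.
det(x·S₀ + y·S₁) is 9·x² − 24·xy + 12·y² = 3·(3·x − 2·y)(x − 2·y), vanishing at (x:y) = (2:3) and (2:1).
M₁ = 2·S₀ + 3·S₁ = [[4, -8], [0, 0]] = 4·(1, 0)(1, -2)ᵀ and M₂ = 2·S₀ + S₁ = [[24, -24], [-12, 12]] = 12·(2, -1)(1, -1)ᵀ, so take a₁ = (1, 0), b₁ = (1, -2), a₂ = (2, -1), b₂ = (1, -1).
Each slice is an integer combination of E₁ = a₁b₁ᵀ and E₂ = a₂b₂ᵀ: S₀ = −E₁ + 9·E₂, S₁ = 2·E₁ − 6·E₂, S₂ = 2·E₁ + 6·E₂; reading off coefficients, c₁ = (-1, 2, 2) and c₂ = (9, -6, 6).
Hence T = (1, 0) ⊗ (1, -2) ⊗ (-1, 2, 2) + (2, -1) ⊗ (1, -1) ⊗ (9, -6, 6), so rank(T) ≤ 2.
These bounds meet, so rank(T) = 2.

rank(T) = 2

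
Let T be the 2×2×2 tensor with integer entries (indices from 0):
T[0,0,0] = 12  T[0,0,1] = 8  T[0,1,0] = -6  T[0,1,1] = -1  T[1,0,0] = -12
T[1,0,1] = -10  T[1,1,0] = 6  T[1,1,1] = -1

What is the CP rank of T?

Lower bound: the mode-3 unfolding of T (rows indexed by k, columns by (i,j) = (0,0), (0,1), (1,0), (1,1)) is [[12, -6, -12, 6], [8, -1, -10, -1]].
There the 2×2 minor on rows k ∈ {0, 1}, columns (i,j) ∈ {(0,0), (0,1)} is det [[12, -6], [8, -1]] = 36 ≠ 0, so this unfolding has rank ≥ 2; CP rank is at least every unfolding rank, so rank(T) ≥ 2. (Unfolding ranks only ever bound the CP rank from below — rank(T) can be strictly larger than all of them — so the matching upper bound has to come from an explicit 2-term decomposition.)
Upper bound — finding two terms. Write S_k = T[:,:,k] for the frontal slices: S₀ = [[12, -6], [-12, 6]], S₁ = [[8, -1], [-10, -1]].
If T = a₁ ⊗ b₁ ⊗ c₁ + a₂ ⊗ b₂ ⊗ c₂ then each S_k = c₁[k]·a₁b₁ᵀ + c₂[k]·a₂b₂ᵀ. S₀ and S₁ are linearly independent, so a₁b₁ᵀ and a₂b₂ᵀ must span the same plane of matrices: they are the rank-1 matrices of the form x·S₀ + y·S₁.
det(x·S₀ + y·S₁) is −36·xy − 18·y² = (-18)·(y)(2·x + y), vanishing at (x:y) = (1:0) and (1:-2).
M₁ = S₀ = [[12, -6], [-12, 6]] = 6·(1, -1)(2, -1)ᵀ and M₂ = S₀ − 2·S₁ = [[-4, -4], [8, 8]] = (-4)·(1, -2)(1, 1)ᵀ, so take a₁ = (1, -1), b₁ = (2, -1), a₂ = (1, -2), b₂ = (1, 1).
Each slice is an integer combination of E₁ = a₁b₁ᵀ and E₂ = a₂b₂ᵀ: S₀ = 6·E₁, S₁ = 3·E₁ + 2·E₂; reading off coefficients, c₁ = (6, 3) and c₂ = (0, 2).
Hence T = (1, -1) ⊗ (2, -1) ⊗ (6, 3) + (1, -2) ⊗ (1, 1) ⊗ (0, 2), so rank(T) ≤ 2.
These bounds meet, so rank(T) = 2.

2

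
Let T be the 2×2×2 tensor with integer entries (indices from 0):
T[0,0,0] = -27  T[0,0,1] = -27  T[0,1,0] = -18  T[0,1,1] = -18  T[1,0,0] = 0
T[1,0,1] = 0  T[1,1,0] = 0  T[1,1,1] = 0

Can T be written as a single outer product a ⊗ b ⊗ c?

The mode-1 fibre T[:,0,0] = [-27, 0] gives a = [1, 0] (primitive direction); the mode-2 fibre T[0,:,0] = [-27, -18] gives b = [3, 2]; then c[k] = T[0,0,k] / (a[0]·b[0]) = [-27, -27] / 3 = [-9, -9].
Expanding [1, 0] ⊗ [3, 2] ⊗ [-9, -9] reproduces all 8 entries of T, so T = [1, 0] ⊗ [3, 2] ⊗ [-9, -9] and rank(T) ≤ 1.
Equivalently every frontal slice T[:,:,k] is c[k] times the rank-1 matrix [1, 0] ⊗ [3, 2]. So T has rank 1 (it is nonzero).

Yes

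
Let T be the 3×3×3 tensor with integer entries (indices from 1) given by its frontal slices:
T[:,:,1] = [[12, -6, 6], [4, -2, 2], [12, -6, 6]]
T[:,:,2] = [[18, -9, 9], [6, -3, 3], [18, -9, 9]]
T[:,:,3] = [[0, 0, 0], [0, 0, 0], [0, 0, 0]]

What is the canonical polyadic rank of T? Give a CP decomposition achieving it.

rank(T) = 1

Lower bound: T ≠ 0 (e.g. T[1,1,1] = 12), so rank(T) ≥ 1.
Upper bound: if T = a ⊗ b ⊗ c then every fibre of T is a multiple of the corresponding factor, so read the factors off the fibres through the nonzero entry T[1,1,1] = 12.
The mode-1 fibre T[:,1,1] = [12, 4, 12] gives a = [3, 1, 3] (primitive direction); the mode-2 fibre T[1,:,1] = [12, -6, 6] gives b = [2, -1, 1]; then c[k] = T[1,1,k] / (a[1]·b[1]) = [12, 18, 0] / 6 = [2, 3, 0].
Expanding [3, 1, 3] ⊗ [2, -1, 1] ⊗ [2, 3, 0] reproduces all 27 entries of T, so T = [3, 1, 3] ⊗ [2, -1, 1] ⊗ [2, 3, 0] and rank(T) ≤ 1.
These bounds meet, so rank(T) = 1.
Check entry T[3,3,1] = 6: (3)·(1)·(2) = 6.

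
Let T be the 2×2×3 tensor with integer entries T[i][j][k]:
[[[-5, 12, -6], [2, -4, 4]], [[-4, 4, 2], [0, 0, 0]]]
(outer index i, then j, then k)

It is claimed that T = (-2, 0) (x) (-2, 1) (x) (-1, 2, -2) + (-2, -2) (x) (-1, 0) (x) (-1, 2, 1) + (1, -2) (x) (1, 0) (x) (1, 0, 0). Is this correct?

Reconstruct entrywise from the claimed factors. For example, T[1,1,2] = 0 and Σₗ aₗ[1]bₗ[1]cₗ[2] = (0)·(1)·(-2) + (-2)·(0)·(1) + (-2)·(0)·(0) = 0; checking all 12 entries, every one matches. The claim holds.

Yes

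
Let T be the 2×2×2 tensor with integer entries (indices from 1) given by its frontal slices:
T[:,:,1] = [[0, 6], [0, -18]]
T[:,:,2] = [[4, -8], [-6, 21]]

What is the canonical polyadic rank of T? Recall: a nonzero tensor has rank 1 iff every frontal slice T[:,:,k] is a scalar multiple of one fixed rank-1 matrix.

Lower bound: the mode-1 unfolding of T (rows indexed by i, columns by (j,k) = (1,1), (1,2), (2,1), (2,2)) is [[0, 4, 6, -8], [0, -6, -18, 21]].
There the 2×2 minor on rows i ∈ {1, 2}, columns (j,k) ∈ {(1,2), (2,1)} is det [[4, 6], [-6, -18]] = -36 ≠ 0, so this unfolding has rank ≥ 2; CP rank is at least every unfolding rank, so rank(T) ≥ 2. (Flattening ranks never certify an upper bound on CP rank; for that we must actually write T with 2 rank-1 terms.)
Upper bound — finding two terms. Write S_k = T[:,:,k] for the frontal slices: S₁ = [[0, 6], [0, -18]], S₂ = [[4, -8], [-6, 21]].
If T = a₁ ⊗ b₁ ⊗ c₁ + a₂ ⊗ b₂ ⊗ c₂ then each S_k = c₁[k]·a₁b₁ᵀ + c₂[k]·a₂b₂ᵀ. S₁ and S₂ are linearly independent, so a₁b₁ᵀ and a₂b₂ᵀ must span the same plane of matrices: they are the rank-1 matrices of the form x·S₁ + y·S₂.
det(x·S₁ + y·S₂) is −36·xy + 36·y² = (-36)·(x − y)(y), vanishing at (x:y) = (1:1) and (1:0).
M₁ = S₁ + S₂ = [[4, -2], [-6, 3]] = [2, -3][2, -1]ᵀ and M₂ = S₁ = [[0, 6], [0, -18]] = 6·[1, -3][0, 1]ᵀ, so take a₁ = [2, -3], b₁ = [2, -1], a₂ = [1, -3], b₂ = [0, 1].
Each slice is an integer combination of E₁ = a₁b₁ᵀ and E₂ = a₂b₂ᵀ: S₁ = 6·E₂, S₂ = E₁ − 6·E₂; reading off coefficients, c₁ = [0, 1] and c₂ = [6, -6].
Hence T = [2, -3] ⊗ [2, -1] ⊗ [0, 1] + [1, -3] ⊗ [0, 1] ⊗ [6, -6], so rank(T) ≤ 2.
These bounds meet, so rank(T) = 2.

2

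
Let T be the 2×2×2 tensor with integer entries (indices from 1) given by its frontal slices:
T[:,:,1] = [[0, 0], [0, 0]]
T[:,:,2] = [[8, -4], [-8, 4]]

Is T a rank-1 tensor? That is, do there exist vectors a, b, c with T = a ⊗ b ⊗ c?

Yes

If T = a ⊗ b ⊗ c then every fibre of T is a multiple of the corresponding factor, so read the factors off the fibres through the nonzero entry T[1,1,2] = 8.
The mode-1 fibre T[:,1,2] = [8, -8] gives a = [1, -1] (primitive direction); the mode-2 fibre T[1,:,2] = [8, -4] gives b = [2, -1]; then c[k] = T[1,1,k] / (a[1]·b[1]) = [0, 8] / 2 = [0, 4].
Expanding [1, -1] ⊗ [2, -1] ⊗ [0, 4] reproduces all 8 entries of T, so T = [1, -1] ⊗ [2, -1] ⊗ [0, 4] and rank(T) ≤ 1.
Equivalently every frontal slice T[:,:,k] is c[k] times the rank-1 matrix [1, -1] ⊗ [2, -1]. So T has rank 1 (it is nonzero).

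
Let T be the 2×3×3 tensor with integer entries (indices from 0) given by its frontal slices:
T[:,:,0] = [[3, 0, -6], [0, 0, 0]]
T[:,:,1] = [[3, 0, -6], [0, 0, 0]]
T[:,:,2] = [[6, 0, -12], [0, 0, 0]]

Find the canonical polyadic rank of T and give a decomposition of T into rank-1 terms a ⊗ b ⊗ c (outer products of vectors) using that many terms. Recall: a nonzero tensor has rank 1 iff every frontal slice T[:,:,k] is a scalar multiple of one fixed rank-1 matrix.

rank(T) = 1

Lower bound: T ≠ 0 (e.g. T[0,0,0] = 3), so rank(T) ≥ 1.
Upper bound: if T = a ⊗ b ⊗ c then every fibre of T is a multiple of the corresponding factor, so read the factors off the fibres through the nonzero entry T[0,0,0] = 3.
The mode-1 fibre T[:,0,0] = [3, 0] gives a = [1, 0] (primitive direction); the mode-2 fibre T[0,:,0] = [3, 0, -6] gives b = [1, 0, -2]; then c[k] = T[0,0,k] / (a[0]·b[0]) = [3, 3, 6] / 1 = [3, 3, 6].
Expanding [1, 0] ⊗ [1, 0, -2] ⊗ [3, 3, 6] reproduces all 18 entries of T, so T = [1, 0] ⊗ [1, 0, -2] ⊗ [3, 3, 6] and rank(T) ≤ 1.
These bounds meet, so rank(T) = 1.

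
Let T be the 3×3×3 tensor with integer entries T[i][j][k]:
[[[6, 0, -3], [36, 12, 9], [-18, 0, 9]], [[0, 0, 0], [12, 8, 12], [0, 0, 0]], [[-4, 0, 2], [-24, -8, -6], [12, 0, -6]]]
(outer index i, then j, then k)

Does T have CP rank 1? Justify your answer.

The mode-2 unfolding of T (rows indexed by j, columns by (i,k) = (0,0), (0,1), (0,2), (1,0), (1,1), (1,2), (2,0), (2,1), (2,2)) is [[6, 0, -3, 0, 0, 0, -4, 0, 2], [36, 12, 9, 12, 8, 12, -24, -8, -6], [-18, 0, 9, 0, 0, 0, 12, 0, -6]].
There the 2×2 minor on rows j ∈ {0, 1}, columns (i,k) ∈ {(0,0), (0,1)} is det [[6, 0], [36, 12]] = 72 ≠ 0, so this unfolding has rank ≥ 2; CP rank is at least every unfolding rank, so rank(T) ≥ 2.
In particular rank(T) ≥ 2 > 1, so T is not rank-1.

No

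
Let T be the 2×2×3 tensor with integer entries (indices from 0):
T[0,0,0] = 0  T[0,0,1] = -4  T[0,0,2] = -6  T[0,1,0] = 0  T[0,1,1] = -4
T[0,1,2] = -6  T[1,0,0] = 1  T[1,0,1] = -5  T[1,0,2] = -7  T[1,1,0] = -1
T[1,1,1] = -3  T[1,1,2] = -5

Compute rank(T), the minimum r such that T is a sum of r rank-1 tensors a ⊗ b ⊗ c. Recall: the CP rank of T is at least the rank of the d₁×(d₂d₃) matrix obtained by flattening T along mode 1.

2

Lower bound: the mode-2 unfolding of T (rows indexed by j, columns by (i,k) = (0,0), (0,1), (0,2), (1,0), (1,1), (1,2)) is [[0, -4, -6, 1, -5, -7], [0, -4, -6, -1, -3, -5]].
There the 2×2 minor on rows j ∈ {0, 1}, columns (i,k) ∈ {(0,1), (1,0)} is det [[-4, 1], [-4, -1]] = 8 ≠ 0, so this unfolding has rank ≥ 2; CP rank is at least every unfolding rank, so rank(T) ≥ 2. (Unfolding ranks only ever bound the CP rank from below — rank(T) can be strictly larger than all of them — so the matching upper bound has to come from an explicit 2-term decomposition.)
Upper bound — finding two terms. Write S_k = T[:,:,k] for the frontal slices: S₀ = [[0, 0], [1, -1]], S₁ = [[-4, -4], [-5, -3]], S₂ = [[-6, -6], [-7, -5]].
If T = a₁ ⊗ b₁ ⊗ c₁ + a₂ ⊗ b₂ ⊗ c₂ then each S_k = c₁[k]·a₁b₁ᵀ + c₂[k]·a₂b₂ᵀ. S₀ and S₁ are linearly independent, so a₁b₁ᵀ and a₂b₂ᵀ must span the same plane of matrices: they are the rank-1 matrices of the form x·S₀ + y·S₁.
det(x·S₀ + y·S₁) is 8·xy − 8·y² = 8·(x − y)(y), vanishing at (x:y) = (1:1) and (1:0).
M₁ = S₀ + S₁ = [[-4, -4], [-4, -4]] = (-4)·(1, 1)(1, 1)ᵀ and M₂ = S₀ = [[0, 0], [1, -1]] = (0, 1)(1, -1)ᵀ, so take a₁ = (1, 1), b₁ = (1, 1), a₂ = (0, 1), b₂ = (1, -1).
Each slice is an integer combination of E₁ = a₁b₁ᵀ and E₂ = a₂b₂ᵀ: S₀ = E₂, S₁ = −4·E₁ − E₂, S₂ = −6·E₁ − E₂; reading off coefficients, c₁ = (0, -4, -6) and c₂ = (1, -1, -1).
Hence T = (1, 1) ⊗ (1, 1) ⊗ (0, -4, -6) + (0, 1) ⊗ (1, -1) ⊗ (1, -1, -1), so rank(T) ≤ 2.
These bounds meet, so rank(T) = 2.
Check entry T[0,0,0] = 0: (1)·(1)·(0) + (0)·(1)·(1) = 0.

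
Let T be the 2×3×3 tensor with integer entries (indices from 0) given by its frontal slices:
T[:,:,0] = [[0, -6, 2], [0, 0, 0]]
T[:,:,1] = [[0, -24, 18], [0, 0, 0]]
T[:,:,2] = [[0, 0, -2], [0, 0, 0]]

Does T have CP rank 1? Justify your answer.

No

The mode-2 unfolding of T (rows indexed by j, columns by (i,k) = (0,0), (0,1), (0,2), (1,0), (1,1), (1,2)) is [[0, 0, 0, 0, 0, 0], [-6, -24, 0, 0, 0, 0], [2, 18, -2, 0, 0, 0]].
There the 2×2 minor on rows j ∈ {1, 2}, columns (i,k) ∈ {(0,0), (0,1)} is det [[-6, -24], [2, 18]] = -60 ≠ 0, so this unfolding has rank ≥ 2; CP rank is at least every unfolding rank, so rank(T) ≥ 2.
In particular rank(T) ≥ 2 > 1, so T is not rank-1.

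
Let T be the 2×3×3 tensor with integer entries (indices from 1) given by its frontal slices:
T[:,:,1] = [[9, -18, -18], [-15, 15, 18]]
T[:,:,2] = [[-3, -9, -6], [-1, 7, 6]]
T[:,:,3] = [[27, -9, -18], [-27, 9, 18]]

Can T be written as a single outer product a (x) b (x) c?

No

The mode-3 unfolding of T (rows indexed by k, columns by (i,j) = (1,1), (1,2), (1,3), (2,1), (2,2), (2,3)) is [[9, -18, -18, -15, 15, 18], [-3, -9, -6, -1, 7, 6], [27, -9, -18, -27, 9, 18]].
There the 2×2 minor on rows k ∈ {1, 2}, columns (i,j) ∈ {(1,1), (1,2)} is det [[9, -18], [-3, -9]] = -135 ≠ 0, so this unfolding has rank ≥ 2; CP rank is at least every unfolding rank, so rank(T) ≥ 2.
In particular rank(T) ≥ 2 > 1, so T is not rank-1.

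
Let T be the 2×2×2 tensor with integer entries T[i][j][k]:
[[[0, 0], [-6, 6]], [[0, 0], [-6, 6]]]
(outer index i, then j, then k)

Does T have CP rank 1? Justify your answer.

If T = a (x) b (x) c then every fibre of T is a multiple of the corresponding factor, so read the factors off the fibres through the nonzero entry T[0,1,0] = -6.
The mode-1 fibre T[:,1,0] = [-6, -6] gives a = (1, 1) (primitive direction); the mode-2 fibre T[0,:,0] = [0, -6] gives b = (0, 1); then c[k] = T[0,1,k] / (a[0]·b[1]) = [-6, 6] / 1 = (-6, 6).
Expanding (1, 1) (x) (0, 1) (x) (-6, 6) reproduces all 8 entries of T, so T = (1, 1) (x) (0, 1) (x) (-6, 6) and rank(T) ≤ 1.
Equivalently every frontal slice T[:,:,k] is c[k] times the rank-1 matrix (1, 1) (x) (0, 1). So T has rank 1 (it is nonzero).

Yes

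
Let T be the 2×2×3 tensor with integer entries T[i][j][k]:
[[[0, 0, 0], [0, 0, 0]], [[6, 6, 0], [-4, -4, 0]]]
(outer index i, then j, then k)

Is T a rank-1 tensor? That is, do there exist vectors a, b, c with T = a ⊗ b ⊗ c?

If T = a ⊗ b ⊗ c then every fibre of T is a multiple of the corresponding factor, so read the factors off the fibres through the nonzero entry T[1,0,0] = 6.
The mode-1 fibre T[:,0,0] = [0, 6] gives a = [0, 1] (primitive direction); the mode-2 fibre T[1,:,0] = [6, -4] gives b = [3, -2]; then c[k] = T[1,0,k] / (a[1]·b[0]) = [6, 6, 0] / 3 = [2, 2, 0].
Expanding [0, 1] ⊗ [3, -2] ⊗ [2, 2, 0] reproduces all 12 entries of T, so T = [0, 1] ⊗ [3, -2] ⊗ [2, 2, 0] and rank(T) ≤ 1.
Equivalently every frontal slice T[:,:,k] is c[k] times the rank-1 matrix [0, 1] ⊗ [3, -2]. So T has rank 1 (it is nonzero).

Yes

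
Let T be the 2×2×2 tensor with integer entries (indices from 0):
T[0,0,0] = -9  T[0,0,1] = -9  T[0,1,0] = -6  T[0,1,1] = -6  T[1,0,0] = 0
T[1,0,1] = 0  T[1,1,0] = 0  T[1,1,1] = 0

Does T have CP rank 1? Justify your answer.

The mode-1 fibre T[:,0,0] = [-9, 0] gives a = [1, 0] (primitive direction); the mode-2 fibre T[0,:,0] = [-9, -6] gives b = [3, 2]; then c[k] = T[0,0,k] / (a[0]·b[0]) = [-9, -9] / 3 = [-3, -3].
Expanding [1, 0] ⊗ [3, 2] ⊗ [-3, -3] reproduces all 8 entries of T, so T = [1, 0] ⊗ [3, 2] ⊗ [-3, -3] and rank(T) ≤ 1.
Equivalently every frontal slice T[:,:,k] is c[k] times the rank-1 matrix [1, 0] ⊗ [3, 2]. So T has rank 1 (it is nonzero).

Yes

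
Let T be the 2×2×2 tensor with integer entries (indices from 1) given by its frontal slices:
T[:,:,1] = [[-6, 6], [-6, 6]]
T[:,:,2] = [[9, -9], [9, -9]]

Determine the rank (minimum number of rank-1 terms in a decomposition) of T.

Lower bound: T ≠ 0 (e.g. T[1,1,1] = -6), so rank(T) ≥ 1.
Upper bound: if T = a (x) b (x) c then every fibre of T is a multiple of the corresponding factor, so read the factors off the fibres through the nonzero entry T[1,1,1] = -6.
The mode-1 fibre T[:,1,1] = [-6, -6] gives a = [1, 1] (primitive direction); the mode-2 fibre T[1,:,1] = [-6, 6] gives b = [1, -1]; then c[k] = T[1,1,k] / (a[1]·b[1]) = [-6, 9] / 1 = [-6, 9].
Expanding [1, 1] (x) [1, -1] (x) [-6, 9] reproduces all 8 entries of T, so T = [1, 1] (x) [1, -1] (x) [-6, 9] and rank(T) ≤ 1.
These bounds meet, so rank(T) = 1.

1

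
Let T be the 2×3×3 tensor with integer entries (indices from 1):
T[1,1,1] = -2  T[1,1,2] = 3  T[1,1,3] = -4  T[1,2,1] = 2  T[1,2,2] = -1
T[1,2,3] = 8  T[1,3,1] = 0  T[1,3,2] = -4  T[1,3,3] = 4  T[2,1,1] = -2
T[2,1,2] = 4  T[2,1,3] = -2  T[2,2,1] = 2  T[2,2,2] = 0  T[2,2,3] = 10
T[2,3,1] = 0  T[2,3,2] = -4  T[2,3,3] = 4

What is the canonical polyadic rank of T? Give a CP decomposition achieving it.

rank(T) = 3

Lower bound: the mode-3 unfolding of T (rows indexed by k, columns by (i,j) = (1,1), (1,2), (1,3), (2,1), (2,2), (2,3)) is [[-2, 2, 0, -2, 2, 0], [3, -1, -4, 4, 0, -4], [-4, 8, 4, -2, 10, 4]].
There the 3×3 minor on rows k ∈ {1, 2, 3}, columns (i,j) ∈ {(1,1), (1,2), (1,3)} is det [[-2, 2, 0], [3, -1, -4], [-4, 8, 4]] = -48 ≠ 0, so this unfolding has rank ≥ 3; CP rank is at least every unfolding rank, so rank(T) ≥ 3. (Unfolding ranks only ever bound the CP rank from below — rank(T) can be strictly larger than all of them — so the matching upper bound has to come from an explicit 3-term decomposition.)
Upper bound: T is a sum of 3 rank-1 terms, T = [1, 1] ∘ [1, -1, -1] ∘ [0, 4, -4] + [1, 1] ∘ [1, -1, 0] ∘ [-2, -2, -2] + [1, 2] ∘ [1, 1, 0] ∘ [0, 1, 2] (one valid choice — decompositions are not unique — normalised so each a, b is primitive with positive first nonzero entry; check it by expanding all entries), so rank(T) ≤ 3.
These bounds meet, so rank(T) = 3.
Check entry T[2,2,1] = 2: (1)·(-1)·(0) + (1)·(-1)·(-2) + (2)·(1)·(0) = 2.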